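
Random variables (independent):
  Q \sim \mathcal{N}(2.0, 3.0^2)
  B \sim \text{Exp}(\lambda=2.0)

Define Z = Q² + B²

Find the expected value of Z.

E[Z] = E[Q²] + E[B²]
E[Q²] = Var(Q) + E[Q]² = 9 + 4 = 13
E[B²] = Var(B) + E[B]² = 0.25 + 0.25 = 0.5
E[Z] = 13 + 0.5 = 13.5

13.5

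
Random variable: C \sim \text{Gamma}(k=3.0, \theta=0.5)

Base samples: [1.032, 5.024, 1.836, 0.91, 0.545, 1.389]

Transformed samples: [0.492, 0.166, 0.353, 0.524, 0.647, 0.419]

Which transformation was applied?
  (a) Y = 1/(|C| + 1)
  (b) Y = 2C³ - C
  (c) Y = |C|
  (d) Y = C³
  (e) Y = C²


Checking option (a) Y = 1/(|C| + 1):
  C = 1.032 -> Y = 0.492 ✓
  C = 5.024 -> Y = 0.166 ✓
  C = 1.836 -> Y = 0.353 ✓
All samples match this transformation.

(a) 1/(|C| + 1)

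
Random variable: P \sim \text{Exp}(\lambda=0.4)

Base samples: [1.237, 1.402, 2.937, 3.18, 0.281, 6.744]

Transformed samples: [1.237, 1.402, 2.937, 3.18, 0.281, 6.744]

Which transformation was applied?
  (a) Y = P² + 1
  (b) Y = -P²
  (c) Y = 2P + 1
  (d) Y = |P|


Checking option (d) Y = |P|:
  P = 1.237 -> Y = 1.237 ✓
  P = 1.402 -> Y = 1.402 ✓
  P = 2.937 -> Y = 2.937 ✓
All samples match this transformation.

(d) |P|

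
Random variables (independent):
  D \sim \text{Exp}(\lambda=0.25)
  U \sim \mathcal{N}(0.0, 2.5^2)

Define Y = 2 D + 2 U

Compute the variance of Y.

For independent RVs: Var(aX + bY) = a²Var(X) + b²Var(Y)
Var(D) = 16
Var(U) = 6.25
Var(Y) = 2²*16 + 2²*6.25
= 4*16 + 4*6.25 = 89

89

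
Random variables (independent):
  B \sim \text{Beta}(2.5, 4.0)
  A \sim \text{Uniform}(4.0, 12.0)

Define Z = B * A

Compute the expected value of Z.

For independent RVs: E[XY] = E[X]*E[Y]
E[B] = 0.38461538
E[A] = 8
E[Z] = 0.38461538 * 8 = 3.0769231

3.0769231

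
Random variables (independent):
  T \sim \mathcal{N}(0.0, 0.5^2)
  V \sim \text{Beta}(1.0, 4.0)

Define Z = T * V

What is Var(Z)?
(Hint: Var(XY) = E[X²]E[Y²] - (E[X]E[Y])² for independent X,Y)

Var(XY) = E[X²]E[Y²] - (E[X]E[Y])²
E[T] = 0, Var(T) = 0.25
E[V] = 0.2, Var(V) = 0.026666667
E[T²] = 0.25 + 0² = 0.25
E[V²] = 0.026666667 + 0.2² = 0.066666667
Var(Z) = 0.25*0.066666667 - (0*0.2)²
= 0.016666667 - 0 = 0.016666667

0.016666667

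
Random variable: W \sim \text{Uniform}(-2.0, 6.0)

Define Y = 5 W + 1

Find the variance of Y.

For Y = aW + b: Var(Y) = a² * Var(W)
Var(W) = (6 + 2)^2/12 = 5.3333333
Var(Y) = 5² * 5.3333333 = 25 * 5.3333333 = 133.33333

133.33333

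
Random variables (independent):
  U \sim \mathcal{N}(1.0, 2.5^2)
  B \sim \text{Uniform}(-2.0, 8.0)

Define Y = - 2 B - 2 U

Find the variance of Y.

For independent RVs: Var(aX + bY) = a²Var(X) + b²Var(Y)
Var(U) = 6.25
Var(B) = 8.3333333
Var(Y) = (-2)²*6.25 + (-2)²*8.3333333
= 4*6.25 + 4*8.3333333 = 58.333333

58.333333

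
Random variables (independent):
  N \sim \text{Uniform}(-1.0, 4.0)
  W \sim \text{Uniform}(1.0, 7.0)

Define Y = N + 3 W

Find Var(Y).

For independent RVs: Var(aX + bY) = a²Var(X) + b²Var(Y)
Var(N) = 2.0833333
Var(W) = 3
Var(Y) = 1²*2.0833333 + 3²*3
= 1*2.0833333 + 9*3 = 29.083333

29.083333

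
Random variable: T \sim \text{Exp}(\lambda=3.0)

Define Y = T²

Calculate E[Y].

Using E[X²] = Var(X) + (E[X])²:
E[T] = 0.33333333
Var(T) = 1/3.0^2 = 0.11111111
E[T²] = 0.11111111 + 0.33333333² = 0.11111111 + 0.11111111 = 0.22222222

0.22222222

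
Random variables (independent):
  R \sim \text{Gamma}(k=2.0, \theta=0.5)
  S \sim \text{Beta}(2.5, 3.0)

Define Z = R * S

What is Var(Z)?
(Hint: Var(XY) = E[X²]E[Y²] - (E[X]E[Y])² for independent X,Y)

Var(XY) = E[X²]E[Y²] - (E[X]E[Y])²
E[R] = 1, Var(R) = 0.5
E[S] = 0.45454545, Var(S) = 0.038143675
E[R²] = 0.5 + 1² = 1.5
E[S²] = 0.038143675 + 0.45454545² = 0.24475524
Var(Z) = 1.5*0.24475524 - (1*0.45454545)²
= 0.36713287 - 0.20661157 = 0.1605213

0.1605213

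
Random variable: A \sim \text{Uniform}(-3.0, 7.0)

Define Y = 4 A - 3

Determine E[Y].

For Y = 4A - 3:
E[Y] = 4 * E[A] - 3
E[A] = (-3 + 7)/2 = 2
E[Y] = 4 * 2 - 3 = 5

5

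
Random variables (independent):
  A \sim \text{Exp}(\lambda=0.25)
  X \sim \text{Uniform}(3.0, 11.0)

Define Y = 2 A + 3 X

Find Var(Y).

For independent RVs: Var(aX + bY) = a²Var(X) + b²Var(Y)
Var(A) = 16
Var(X) = 5.3333333
Var(Y) = 2²*16 + 3²*5.3333333
= 4*16 + 9*5.3333333 = 112

112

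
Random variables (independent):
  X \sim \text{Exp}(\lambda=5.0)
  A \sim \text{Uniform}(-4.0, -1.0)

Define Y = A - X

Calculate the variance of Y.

For independent RVs: Var(aX + bY) = a²Var(X) + b²Var(Y)
Var(X) = 0.04
Var(A) = 0.75
Var(Y) = (-1)²*0.04 + 1²*0.75
= 1*0.04 + 1*0.75 = 0.79

0.79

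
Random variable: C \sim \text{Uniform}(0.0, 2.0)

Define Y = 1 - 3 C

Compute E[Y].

For Y = -3C + 1:
E[Y] = -3 * E[C] + 1
E[C] = (0 + 2)/2 = 1
E[Y] = -3 * 1 + 1 = -2

-2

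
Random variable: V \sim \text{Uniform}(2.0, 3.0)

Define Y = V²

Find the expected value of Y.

Using E[X²] = Var(X) + (E[X])²:
E[V] = 2.5
Var(V) = (3 - 2)^2/12 = 0.083333333
E[V²] = 0.083333333 + 2.5² = 0.083333333 + 6.25 = 6.3333333

6.3333333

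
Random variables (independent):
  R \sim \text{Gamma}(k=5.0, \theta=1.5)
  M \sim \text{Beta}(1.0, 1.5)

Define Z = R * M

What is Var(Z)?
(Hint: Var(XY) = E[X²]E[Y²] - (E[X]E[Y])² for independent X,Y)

Var(XY) = E[X²]E[Y²] - (E[X]E[Y])²
E[R] = 7.5, Var(R) = 11.25
E[M] = 0.4, Var(M) = 0.068571429
E[R²] = 11.25 + 7.5² = 67.5
E[M²] = 0.068571429 + 0.4² = 0.22857143
Var(Z) = 67.5*0.22857143 - (7.5*0.4)²
= 15.428571 - 9 = 6.4285714

6.4285714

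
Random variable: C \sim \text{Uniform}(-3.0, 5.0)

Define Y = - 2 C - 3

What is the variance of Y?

For Y = aC + b: Var(Y) = a² * Var(C)
Var(C) = (5 + 3)^2/12 = 5.3333333
Var(Y) = (-2)² * 5.3333333 = 4 * 5.3333333 = 21.333333

21.333333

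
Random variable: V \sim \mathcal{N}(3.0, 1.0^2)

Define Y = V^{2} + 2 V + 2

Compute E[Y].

E[Y] = 1*E[V²] + 2*E[V] + 2
E[V] = 3
E[V²] = Var(V) + (E[V])² = 1 + 9 = 10
E[Y] = 1*10 + 2*3 + 2 = 18

18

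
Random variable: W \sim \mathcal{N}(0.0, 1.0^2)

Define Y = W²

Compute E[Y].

Using E[X²] = Var(X) + (E[X])²:
E[W] = 0
Var(W) = 1.0^2 = 1
E[W²] = 1 + 0² = 1 + 0 = 1

1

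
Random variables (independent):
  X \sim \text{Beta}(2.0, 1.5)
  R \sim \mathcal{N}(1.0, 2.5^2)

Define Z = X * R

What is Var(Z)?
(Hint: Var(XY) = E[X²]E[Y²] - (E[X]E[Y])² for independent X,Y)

Var(XY) = E[X²]E[Y²] - (E[X]E[Y])²
E[X] = 0.57142857, Var(X) = 0.054421769
E[R] = 1, Var(R) = 6.25
E[X²] = 0.054421769 + 0.57142857² = 0.38095238
E[R²] = 6.25 + 1² = 7.25
Var(Z) = 0.38095238*7.25 - (0.57142857*1)²
= 2.7619048 - 0.32653061 = 2.4353741

2.4353741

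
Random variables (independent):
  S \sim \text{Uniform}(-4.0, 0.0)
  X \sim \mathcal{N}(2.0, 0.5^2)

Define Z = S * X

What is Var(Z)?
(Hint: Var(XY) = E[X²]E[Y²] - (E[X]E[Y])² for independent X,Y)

Var(XY) = E[X²]E[Y²] - (E[X]E[Y])²
E[S] = -2, Var(S) = 1.3333333
E[X] = 2, Var(X) = 0.25
E[S²] = 1.3333333 + (-2)² = 5.3333333
E[X²] = 0.25 + 2² = 4.25
Var(Z) = 5.3333333*4.25 - (-2*2)²
= 22.666667 - 16 = 6.6666667

6.6666667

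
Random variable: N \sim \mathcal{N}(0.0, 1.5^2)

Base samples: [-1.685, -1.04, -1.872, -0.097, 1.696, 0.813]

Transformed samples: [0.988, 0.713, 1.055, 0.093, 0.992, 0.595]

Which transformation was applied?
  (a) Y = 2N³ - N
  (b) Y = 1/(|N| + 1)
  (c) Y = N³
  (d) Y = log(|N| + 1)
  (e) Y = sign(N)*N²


Checking option (d) Y = log(|N| + 1):
  N = -1.685 -> Y = 0.988 ✓
  N = -1.04 -> Y = 0.713 ✓
  N = -1.872 -> Y = 1.055 ✓
All samples match this transformation.

(d) log(|N| + 1)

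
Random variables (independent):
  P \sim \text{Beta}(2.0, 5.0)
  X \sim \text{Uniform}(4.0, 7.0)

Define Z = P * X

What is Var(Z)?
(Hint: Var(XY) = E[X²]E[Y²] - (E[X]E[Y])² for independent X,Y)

Var(XY) = E[X²]E[Y²] - (E[X]E[Y])²
E[P] = 0.28571429, Var(P) = 0.025510204
E[X] = 5.5, Var(X) = 0.75
E[P²] = 0.025510204 + 0.28571429² = 0.10714286
E[X²] = 0.75 + 5.5² = 31
Var(Z) = 0.10714286*31 - (0.28571429*5.5)²
= 3.3214286 - 2.4693878 = 0.85204082

0.85204082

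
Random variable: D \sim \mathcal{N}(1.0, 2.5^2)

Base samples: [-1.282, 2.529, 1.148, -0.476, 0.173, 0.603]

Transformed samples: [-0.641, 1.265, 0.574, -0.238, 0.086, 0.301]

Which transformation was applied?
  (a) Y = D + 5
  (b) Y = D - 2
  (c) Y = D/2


Checking option (c) Y = D/2:
  D = -1.282 -> Y = -0.641 ✓
  D = 2.529 -> Y = 1.265 ✓
  D = 1.148 -> Y = 0.574 ✓
All samples match this transformation.

(c) D/2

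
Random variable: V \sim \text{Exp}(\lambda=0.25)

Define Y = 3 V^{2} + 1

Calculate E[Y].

E[Y] = 3*E[V²] + 1
E[V] = 4
E[V²] = Var(V) + (E[V])² = 16 + 16 = 32
E[Y] = 3*32 + 1 = 97

97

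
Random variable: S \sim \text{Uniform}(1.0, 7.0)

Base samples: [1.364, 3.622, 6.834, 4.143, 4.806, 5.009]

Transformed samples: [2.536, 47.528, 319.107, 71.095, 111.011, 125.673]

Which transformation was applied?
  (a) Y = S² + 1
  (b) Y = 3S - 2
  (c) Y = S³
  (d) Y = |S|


Checking option (c) Y = S³:
  S = 1.364 -> Y = 2.536 ✓
  S = 3.622 -> Y = 47.528 ✓
  S = 6.834 -> Y = 319.107 ✓
All samples match this transformation.

(c) S³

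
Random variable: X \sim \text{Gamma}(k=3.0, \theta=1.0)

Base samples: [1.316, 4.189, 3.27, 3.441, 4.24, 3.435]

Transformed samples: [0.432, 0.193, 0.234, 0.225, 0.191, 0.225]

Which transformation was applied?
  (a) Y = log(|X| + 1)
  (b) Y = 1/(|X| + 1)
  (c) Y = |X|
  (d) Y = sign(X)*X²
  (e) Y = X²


Checking option (b) Y = 1/(|X| + 1):
  X = 1.316 -> Y = 0.432 ✓
  X = 4.189 -> Y = 0.193 ✓
  X = 3.27 -> Y = 0.234 ✓
All samples match this transformation.

(b) 1/(|X| + 1)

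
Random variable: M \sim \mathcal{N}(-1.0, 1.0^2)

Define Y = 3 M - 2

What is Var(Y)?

For Y = aM + b: Var(Y) = a² * Var(M)
Var(M) = 1.0^2 = 1
Var(Y) = 3² * 1 = 9 * 1 = 9

9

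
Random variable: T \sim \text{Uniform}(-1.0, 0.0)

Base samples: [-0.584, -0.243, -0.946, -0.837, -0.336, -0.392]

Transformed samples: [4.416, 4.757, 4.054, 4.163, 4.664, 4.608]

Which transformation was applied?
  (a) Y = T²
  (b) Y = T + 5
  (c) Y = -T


Checking option (b) Y = T + 5:
  T = -0.584 -> Y = 4.416 ✓
  T = -0.243 -> Y = 4.757 ✓
  T = -0.946 -> Y = 4.054 ✓
All samples match this transformation.

(b) T + 5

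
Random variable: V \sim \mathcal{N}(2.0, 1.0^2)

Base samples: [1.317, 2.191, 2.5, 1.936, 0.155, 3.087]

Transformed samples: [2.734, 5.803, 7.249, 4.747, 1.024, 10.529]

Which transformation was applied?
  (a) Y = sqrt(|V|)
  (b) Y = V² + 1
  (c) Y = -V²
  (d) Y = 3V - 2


Checking option (b) Y = V² + 1:
  V = 1.317 -> Y = 2.734 ✓
  V = 2.191 -> Y = 5.803 ✓
  V = 2.5 -> Y = 7.249 ✓
All samples match this transformation.

(b) V² + 1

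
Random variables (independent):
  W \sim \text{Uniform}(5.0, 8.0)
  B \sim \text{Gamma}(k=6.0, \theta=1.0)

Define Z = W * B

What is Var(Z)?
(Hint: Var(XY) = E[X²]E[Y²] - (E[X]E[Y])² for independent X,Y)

Var(XY) = E[X²]E[Y²] - (E[X]E[Y])²
E[W] = 6.5, Var(W) = 0.75
E[B] = 6, Var(B) = 6
E[W²] = 0.75 + 6.5² = 43
E[B²] = 6 + 6² = 42
Var(Z) = 43*42 - (6.5*6)²
= 1806 - 1521 = 285

285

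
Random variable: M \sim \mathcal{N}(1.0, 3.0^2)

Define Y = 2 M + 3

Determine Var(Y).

For Y = aM + b: Var(Y) = a² * Var(M)
Var(M) = 3.0^2 = 9
Var(Y) = 2² * 9 = 4 * 9 = 36

36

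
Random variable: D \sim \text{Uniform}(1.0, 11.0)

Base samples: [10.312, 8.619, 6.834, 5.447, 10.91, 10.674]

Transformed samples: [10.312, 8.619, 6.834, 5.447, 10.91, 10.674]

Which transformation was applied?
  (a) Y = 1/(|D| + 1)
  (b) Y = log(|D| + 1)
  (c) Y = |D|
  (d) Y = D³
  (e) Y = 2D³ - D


Checking option (c) Y = |D|:
  D = 10.312 -> Y = 10.312 ✓
  D = 8.619 -> Y = 8.619 ✓
  D = 6.834 -> Y = 6.834 ✓
All samples match this transformation.

(c) |D|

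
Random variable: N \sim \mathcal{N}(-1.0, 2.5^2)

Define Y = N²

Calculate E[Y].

Using E[X²] = Var(X) + (E[X])²:
E[N] = -1
Var(N) = 2.5^2 = 6.25
E[N²] = 6.25 + (-1)² = 6.25 + 1 = 7.25

7.25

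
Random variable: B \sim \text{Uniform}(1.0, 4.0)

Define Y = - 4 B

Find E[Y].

For Y = -4B:
E[Y] = -4 * E[B]
E[B] = (1 + 4)/2 = 2.5
E[Y] = -4 * 2.5 = -10

-10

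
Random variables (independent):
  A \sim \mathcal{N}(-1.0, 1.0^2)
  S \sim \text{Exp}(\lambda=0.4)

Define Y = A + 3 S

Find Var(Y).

For independent RVs: Var(aX + bY) = a²Var(X) + b²Var(Y)
Var(A) = 1
Var(S) = 6.25
Var(Y) = 1²*1 + 3²*6.25
= 1*1 + 9*6.25 = 57.25

57.25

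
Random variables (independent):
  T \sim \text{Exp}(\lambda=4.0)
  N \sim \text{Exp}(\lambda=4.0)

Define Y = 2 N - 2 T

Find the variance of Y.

For independent RVs: Var(aX + bY) = a²Var(X) + b²Var(Y)
Var(T) = 0.0625
Var(N) = 0.0625
Var(Y) = (-2)²*0.0625 + 2²*0.0625
= 4*0.0625 + 4*0.0625 = 0.5

0.5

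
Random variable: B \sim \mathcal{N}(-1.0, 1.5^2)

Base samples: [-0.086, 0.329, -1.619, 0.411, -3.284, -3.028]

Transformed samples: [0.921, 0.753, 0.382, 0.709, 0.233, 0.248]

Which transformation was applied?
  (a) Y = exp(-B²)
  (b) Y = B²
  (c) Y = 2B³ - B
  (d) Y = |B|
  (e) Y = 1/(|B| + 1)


Checking option (e) Y = 1/(|B| + 1):
  B = -0.086 -> Y = 0.921 ✓
  B = 0.329 -> Y = 0.753 ✓
  B = -1.619 -> Y = 0.382 ✓
All samples match this transformation.

(e) 1/(|B| + 1)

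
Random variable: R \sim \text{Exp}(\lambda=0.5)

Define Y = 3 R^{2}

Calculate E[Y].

E[Y] = 3*E[R²]
E[R] = 2
E[R²] = Var(R) + (E[R])² = 4 + 4 = 8
E[Y] = 3*8 = 24

24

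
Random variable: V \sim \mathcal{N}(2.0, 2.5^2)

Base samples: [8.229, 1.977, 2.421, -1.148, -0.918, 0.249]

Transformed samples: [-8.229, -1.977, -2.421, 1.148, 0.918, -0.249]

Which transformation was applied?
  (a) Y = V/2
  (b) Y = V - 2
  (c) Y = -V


Checking option (c) Y = -V:
  V = 8.229 -> Y = -8.229 ✓
  V = 1.977 -> Y = -1.977 ✓
  V = 2.421 -> Y = -2.421 ✓
All samples match this transformation.

(c) -V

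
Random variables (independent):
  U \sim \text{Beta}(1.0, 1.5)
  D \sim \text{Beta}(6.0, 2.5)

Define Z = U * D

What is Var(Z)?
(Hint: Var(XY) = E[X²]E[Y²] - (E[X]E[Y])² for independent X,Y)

Var(XY) = E[X²]E[Y²] - (E[X]E[Y])²
E[U] = 0.4, Var(U) = 0.068571429
E[D] = 0.70588235, Var(D) = 0.021853943
E[U²] = 0.068571429 + 0.4² = 0.22857143
E[D²] = 0.021853943 + 0.70588235² = 0.52012384
Var(Z) = 0.22857143*0.52012384 - (0.4*0.70588235)²
= 0.11888545 - 0.079723183 = 0.039162266

0.039162266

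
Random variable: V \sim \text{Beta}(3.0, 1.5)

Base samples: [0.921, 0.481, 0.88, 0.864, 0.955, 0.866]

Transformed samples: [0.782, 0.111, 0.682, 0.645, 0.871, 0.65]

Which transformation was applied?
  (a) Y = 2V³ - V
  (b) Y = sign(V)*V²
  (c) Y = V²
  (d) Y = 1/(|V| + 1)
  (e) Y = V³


Checking option (e) Y = V³:
  V = 0.921 -> Y = 0.782 ✓
  V = 0.481 -> Y = 0.111 ✓
  V = 0.88 -> Y = 0.682 ✓
All samples match this transformation.

(e) V³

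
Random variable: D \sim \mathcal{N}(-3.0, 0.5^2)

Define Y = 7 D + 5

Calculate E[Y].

For Y = 7D + 5:
E[Y] = 7 * E[D] + 5
E[D] = -3.0 = -3
E[Y] = 7 * (-3) + 5 = -16

-16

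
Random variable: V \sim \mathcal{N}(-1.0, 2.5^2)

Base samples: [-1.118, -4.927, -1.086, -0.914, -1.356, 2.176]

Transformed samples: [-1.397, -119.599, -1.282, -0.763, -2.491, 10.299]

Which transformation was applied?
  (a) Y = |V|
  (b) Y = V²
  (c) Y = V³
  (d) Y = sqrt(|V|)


Checking option (c) Y = V³:
  V = -1.118 -> Y = -1.397 ✓
  V = -4.927 -> Y = -119.599 ✓
  V = -1.086 -> Y = -1.282 ✓
All samples match this transformation.

(c) V³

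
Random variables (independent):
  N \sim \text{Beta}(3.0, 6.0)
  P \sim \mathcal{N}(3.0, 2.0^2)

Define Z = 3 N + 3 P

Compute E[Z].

E[Z] = 3*E[N] + 3*E[P]
E[N] = 0.33333333
E[P] = 3
E[Z] = 3*0.33333333 + 3*3 = 10

10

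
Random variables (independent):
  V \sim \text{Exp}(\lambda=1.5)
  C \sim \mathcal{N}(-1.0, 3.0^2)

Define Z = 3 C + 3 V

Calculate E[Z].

E[Z] = 3*E[V] + 3*E[C]
E[V] = 0.66666667
E[C] = -1
E[Z] = 3*0.66666667 + 3*(-1) = -1

-1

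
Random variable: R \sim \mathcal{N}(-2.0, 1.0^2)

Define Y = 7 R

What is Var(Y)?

For Y = aR + b: Var(Y) = a² * Var(R)
Var(R) = 1.0^2 = 1
Var(Y) = 7² * 1 = 49 * 1 = 49

49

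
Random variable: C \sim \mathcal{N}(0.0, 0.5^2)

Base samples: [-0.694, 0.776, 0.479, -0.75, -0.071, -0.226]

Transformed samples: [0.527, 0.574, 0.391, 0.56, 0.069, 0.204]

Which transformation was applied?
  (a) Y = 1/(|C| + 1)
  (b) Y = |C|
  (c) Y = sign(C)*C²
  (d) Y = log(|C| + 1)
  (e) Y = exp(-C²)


Checking option (d) Y = log(|C| + 1):
  C = -0.694 -> Y = 0.527 ✓
  C = 0.776 -> Y = 0.574 ✓
  C = 0.479 -> Y = 0.391 ✓
All samples match this transformation.

(d) log(|C| + 1)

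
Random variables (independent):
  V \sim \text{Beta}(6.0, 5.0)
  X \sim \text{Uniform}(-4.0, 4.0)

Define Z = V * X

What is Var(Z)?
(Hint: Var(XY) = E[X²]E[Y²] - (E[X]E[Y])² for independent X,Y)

Var(XY) = E[X²]E[Y²] - (E[X]E[Y])²
E[V] = 0.54545455, Var(V) = 0.020661157
E[X] = 0, Var(X) = 5.3333333
E[V²] = 0.020661157 + 0.54545455² = 0.31818182
E[X²] = 5.3333333 + 0² = 5.3333333
Var(Z) = 0.31818182*5.3333333 - (0.54545455*0)²
= 1.6969697 - 0 = 1.6969697

1.6969697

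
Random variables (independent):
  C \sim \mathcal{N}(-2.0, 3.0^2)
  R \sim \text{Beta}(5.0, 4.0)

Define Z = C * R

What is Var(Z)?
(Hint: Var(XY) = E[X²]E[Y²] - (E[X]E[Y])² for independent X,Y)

Var(XY) = E[X²]E[Y²] - (E[X]E[Y])²
E[C] = -2, Var(C) = 9
E[R] = 0.55555556, Var(R) = 0.024691358
E[C²] = 9 + (-2)² = 13
E[R²] = 0.024691358 + 0.55555556² = 0.33333333
Var(Z) = 13*0.33333333 - (-2*0.55555556)²
= 4.3333333 - 1.2345679 = 3.0987654

3.0987654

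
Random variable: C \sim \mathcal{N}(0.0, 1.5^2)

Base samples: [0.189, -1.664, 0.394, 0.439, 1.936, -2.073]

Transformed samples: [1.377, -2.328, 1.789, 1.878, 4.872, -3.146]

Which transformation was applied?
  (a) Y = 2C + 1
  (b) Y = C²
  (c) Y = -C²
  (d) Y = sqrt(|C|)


Checking option (a) Y = 2C + 1:
  C = 0.189 -> Y = 1.377 ✓
  C = -1.664 -> Y = -2.328 ✓
  C = 0.394 -> Y = 1.789 ✓
All samples match this transformation.

(a) 2C + 1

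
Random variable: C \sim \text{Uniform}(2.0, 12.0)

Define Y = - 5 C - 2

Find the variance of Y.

For Y = aC + b: Var(Y) = a² * Var(C)
Var(C) = (12 - 2)^2/12 = 8.3333333
Var(Y) = (-5)² * 8.3333333 = 25 * 8.3333333 = 208.33333

208.33333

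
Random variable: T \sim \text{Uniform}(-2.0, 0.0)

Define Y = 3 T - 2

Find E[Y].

For Y = 3T - 2:
E[Y] = 3 * E[T] - 2
E[T] = (-2 + 0)/2 = -1
E[Y] = 3 * (-1) - 2 = -5

-5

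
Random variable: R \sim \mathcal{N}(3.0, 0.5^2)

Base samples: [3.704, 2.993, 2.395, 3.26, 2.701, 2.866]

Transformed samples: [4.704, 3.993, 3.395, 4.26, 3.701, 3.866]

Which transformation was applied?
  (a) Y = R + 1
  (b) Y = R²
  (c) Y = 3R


Checking option (a) Y = R + 1:
  R = 3.704 -> Y = 4.704 ✓
  R = 2.993 -> Y = 3.993 ✓
  R = 2.395 -> Y = 3.395 ✓
All samples match this transformation.

(a) R + 1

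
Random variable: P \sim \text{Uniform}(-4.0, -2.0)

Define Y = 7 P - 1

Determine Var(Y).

For Y = aP + b: Var(Y) = a² * Var(P)
Var(P) = (-2 + 4)^2/12 = 0.33333333
Var(Y) = 7² * 0.33333333 = 49 * 0.33333333 = 16.333333

16.333333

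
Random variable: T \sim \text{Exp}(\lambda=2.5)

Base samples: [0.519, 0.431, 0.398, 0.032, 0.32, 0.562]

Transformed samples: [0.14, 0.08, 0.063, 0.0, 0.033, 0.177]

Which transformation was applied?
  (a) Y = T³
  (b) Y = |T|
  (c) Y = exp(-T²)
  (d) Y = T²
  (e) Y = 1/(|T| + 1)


Checking option (a) Y = T³:
  T = 0.519 -> Y = 0.14 ✓
  T = 0.431 -> Y = 0.08 ✓
  T = 0.398 -> Y = 0.063 ✓
All samples match this transformation.

(a) T³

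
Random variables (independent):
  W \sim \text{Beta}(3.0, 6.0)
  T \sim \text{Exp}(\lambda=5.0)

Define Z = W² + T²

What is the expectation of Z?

E[Z] = E[W²] + E[T²]
E[W²] = Var(W) + E[W]² = 0.022222222 + 0.11111111 = 0.13333333
E[T²] = Var(T) + E[T]² = 0.04 + 0.04 = 0.08
E[Z] = 0.13333333 + 0.08 = 0.21333333

0.21333333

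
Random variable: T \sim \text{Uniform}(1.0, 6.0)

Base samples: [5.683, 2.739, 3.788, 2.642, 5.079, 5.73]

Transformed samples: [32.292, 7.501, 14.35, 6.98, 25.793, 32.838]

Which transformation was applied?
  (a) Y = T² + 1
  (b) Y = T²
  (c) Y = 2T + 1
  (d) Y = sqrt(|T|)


Checking option (b) Y = T²:
  T = 5.683 -> Y = 32.292 ✓
  T = 2.739 -> Y = 7.501 ✓
  T = 3.788 -> Y = 14.35 ✓
All samples match this transformation.

(b) T²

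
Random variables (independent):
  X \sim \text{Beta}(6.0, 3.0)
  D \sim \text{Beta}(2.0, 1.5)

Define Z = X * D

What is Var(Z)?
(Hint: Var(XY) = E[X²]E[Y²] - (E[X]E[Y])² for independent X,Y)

Var(XY) = E[X²]E[Y²] - (E[X]E[Y])²
E[X] = 0.66666667, Var(X) = 0.022222222
E[D] = 0.57142857, Var(D) = 0.054421769
E[X²] = 0.022222222 + 0.66666667² = 0.46666667
E[D²] = 0.054421769 + 0.57142857² = 0.38095238
Var(Z) = 0.46666667*0.38095238 - (0.66666667*0.57142857)²
= 0.17777778 - 0.14512472 = 0.032653061

0.032653061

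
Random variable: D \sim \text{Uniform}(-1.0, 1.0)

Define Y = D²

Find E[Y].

E[D²] = Var(D) + (E[D])² = 0.33333333 + 0 = 0.33333333

0.33333333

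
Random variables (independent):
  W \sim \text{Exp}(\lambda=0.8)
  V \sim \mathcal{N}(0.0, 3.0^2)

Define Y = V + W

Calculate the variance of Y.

For independent RVs: Var(aX + bY) = a²Var(X) + b²Var(Y)
Var(W) = 1.5625
Var(V) = 9
Var(Y) = 1²*1.5625 + 1²*9
= 1*1.5625 + 1*9 = 10.5625

10.5625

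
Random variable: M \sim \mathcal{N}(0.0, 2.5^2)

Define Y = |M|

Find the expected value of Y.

For X ~ N(0, 2.5²), E[|X|] = sigma * sqrt(2/pi)
= 2.5 * sqrt(2/pi) = 1.9947114

1.9947114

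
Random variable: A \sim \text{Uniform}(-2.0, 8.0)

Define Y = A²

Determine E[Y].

E[A²] = Var(A) + (E[A])² = 8.3333333 + 9 = 17.333333

17.333333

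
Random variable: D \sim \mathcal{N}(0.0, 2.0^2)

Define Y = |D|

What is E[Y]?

For X ~ N(0, 2.0²), E[|X|] = sigma * sqrt(2/pi)
= 2.0 * sqrt(2/pi) = 1.5957691

1.5957691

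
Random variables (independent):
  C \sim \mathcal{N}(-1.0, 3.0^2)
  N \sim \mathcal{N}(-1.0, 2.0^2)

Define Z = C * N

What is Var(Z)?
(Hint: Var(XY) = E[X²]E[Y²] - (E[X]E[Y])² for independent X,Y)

Var(XY) = E[X²]E[Y²] - (E[X]E[Y])²
E[C] = -1, Var(C) = 9
E[N] = -1, Var(N) = 4
E[C²] = 9 + (-1)² = 10
E[N²] = 4 + (-1)² = 5
Var(Z) = 10*5 - (-1*(-1))²
= 50 - 1 = 49

49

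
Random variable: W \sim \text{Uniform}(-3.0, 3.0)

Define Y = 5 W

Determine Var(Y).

For Y = aW + b: Var(Y) = a² * Var(W)
Var(W) = (3 + 3)^2/12 = 3
Var(Y) = 5² * 3 = 25 * 3 = 75

75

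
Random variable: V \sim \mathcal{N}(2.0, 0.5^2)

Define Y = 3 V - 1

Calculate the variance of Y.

For Y = aV + b: Var(Y) = a² * Var(V)
Var(V) = 0.5^2 = 0.25
Var(Y) = 3² * 0.25 = 9 * 0.25 = 2.25

2.25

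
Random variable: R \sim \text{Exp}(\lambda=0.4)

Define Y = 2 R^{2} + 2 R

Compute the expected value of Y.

E[Y] = 2*E[R²] + 2*E[R]
E[R] = 2.5
E[R²] = Var(R) + (E[R])² = 6.25 + 6.25 = 12.5
E[Y] = 2*12.5 + 2*2.5 = 30

30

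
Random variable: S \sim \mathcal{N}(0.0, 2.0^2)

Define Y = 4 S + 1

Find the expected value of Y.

For Y = 4S + 1:
E[Y] = 4 * E[S] + 1
E[S] = 0.0 = 0
E[Y] = 4 * 0 + 1 = 1

1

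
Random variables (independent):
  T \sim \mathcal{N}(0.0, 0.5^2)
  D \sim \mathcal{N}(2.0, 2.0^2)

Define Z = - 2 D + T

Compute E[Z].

E[Z] = 1*E[T] - 2*E[D]
E[T] = 0
E[D] = 2
E[Z] = 1*0 - 2*2 = -4

-4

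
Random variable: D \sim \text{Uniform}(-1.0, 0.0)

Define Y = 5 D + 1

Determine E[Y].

For Y = 5D + 1:
E[Y] = 5 * E[D] + 1
E[D] = (-1 + 0)/2 = -0.5
E[Y] = 5 * (-0.5) + 1 = -1.5

-1.5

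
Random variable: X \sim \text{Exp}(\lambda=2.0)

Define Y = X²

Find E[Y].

E[X²] = Var(X) + (E[X])² = 0.25 + 0.25 = 0.5

0.5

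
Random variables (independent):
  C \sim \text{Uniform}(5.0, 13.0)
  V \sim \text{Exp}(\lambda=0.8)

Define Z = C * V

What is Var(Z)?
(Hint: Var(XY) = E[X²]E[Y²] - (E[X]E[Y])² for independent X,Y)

Var(XY) = E[X²]E[Y²] - (E[X]E[Y])²
E[C] = 9, Var(C) = 5.3333333
E[V] = 1.25, Var(V) = 1.5625
E[C²] = 5.3333333 + 9² = 86.333333
E[V²] = 1.5625 + 1.25² = 3.125
Var(Z) = 86.333333*3.125 - (9*1.25)²
= 269.79167 - 126.5625 = 143.22917

143.22917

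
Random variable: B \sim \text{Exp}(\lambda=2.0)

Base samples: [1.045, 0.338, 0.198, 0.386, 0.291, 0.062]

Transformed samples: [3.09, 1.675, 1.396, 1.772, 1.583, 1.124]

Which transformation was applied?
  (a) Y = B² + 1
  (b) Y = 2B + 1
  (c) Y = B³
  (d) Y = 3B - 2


Checking option (b) Y = 2B + 1:
  B = 1.045 -> Y = 3.09 ✓
  B = 0.338 -> Y = 1.675 ✓
  B = 0.198 -> Y = 1.396 ✓
All samples match this transformation.

(b) 2B + 1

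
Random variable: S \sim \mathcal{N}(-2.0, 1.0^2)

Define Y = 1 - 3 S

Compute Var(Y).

For Y = aS + b: Var(Y) = a² * Var(S)
Var(S) = 1.0^2 = 1
Var(Y) = (-3)² * 1 = 9 * 1 = 9

9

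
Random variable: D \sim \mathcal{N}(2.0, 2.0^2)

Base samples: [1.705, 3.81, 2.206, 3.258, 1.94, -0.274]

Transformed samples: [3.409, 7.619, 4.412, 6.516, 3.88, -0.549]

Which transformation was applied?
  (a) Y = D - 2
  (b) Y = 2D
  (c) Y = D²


Checking option (b) Y = 2D:
  D = 1.705 -> Y = 3.409 ✓
  D = 3.81 -> Y = 7.619 ✓
  D = 2.206 -> Y = 4.412 ✓
All samples match this transformation.

(b) 2D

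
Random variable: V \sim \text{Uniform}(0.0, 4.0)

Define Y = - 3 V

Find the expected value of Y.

For Y = -3V:
E[Y] = -3 * E[V]
E[V] = (0 + 4)/2 = 2
E[Y] = -3 * 2 = -6

-6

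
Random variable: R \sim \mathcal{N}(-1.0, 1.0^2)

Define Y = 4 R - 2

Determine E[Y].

For Y = 4R - 2:
E[Y] = 4 * E[R] - 2
E[R] = -1.0 = -1
E[Y] = 4 * (-1) - 2 = -6

-6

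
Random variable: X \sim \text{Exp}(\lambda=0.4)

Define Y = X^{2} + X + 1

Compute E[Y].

E[Y] = 1*E[X²] + 1*E[X] + 1
E[X] = 2.5
E[X²] = Var(X) + (E[X])² = 6.25 + 6.25 = 12.5
E[Y] = 1*12.5 + 1*2.5 + 1 = 16

16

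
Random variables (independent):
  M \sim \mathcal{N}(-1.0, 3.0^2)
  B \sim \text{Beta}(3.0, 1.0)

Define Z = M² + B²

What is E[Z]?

E[Z] = E[M²] + E[B²]
E[M²] = Var(M) + E[M]² = 9 + 1 = 10
E[B²] = Var(B) + E[B]² = 0.0375 + 0.5625 = 0.6
E[Z] = 10 + 0.6 = 10.6

10.6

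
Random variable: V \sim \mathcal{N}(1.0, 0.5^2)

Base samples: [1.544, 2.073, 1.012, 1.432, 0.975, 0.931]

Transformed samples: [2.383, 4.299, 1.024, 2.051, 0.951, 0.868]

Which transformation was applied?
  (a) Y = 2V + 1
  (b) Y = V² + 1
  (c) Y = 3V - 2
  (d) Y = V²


Checking option (d) Y = V²:
  V = 1.544 -> Y = 2.383 ✓
  V = 2.073 -> Y = 4.299 ✓
  V = 1.012 -> Y = 1.024 ✓
All samples match this transformation.

(d) V²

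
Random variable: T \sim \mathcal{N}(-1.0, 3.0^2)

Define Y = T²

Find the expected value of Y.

E[T²] = Var(T) + (E[T])² = 9 + 1 = 10

10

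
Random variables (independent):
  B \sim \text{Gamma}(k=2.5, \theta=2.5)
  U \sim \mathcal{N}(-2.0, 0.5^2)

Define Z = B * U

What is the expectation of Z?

For independent RVs: E[XY] = E[X]*E[Y]
E[B] = 6.25
E[U] = -2
E[Z] = 6.25 * (-2) = -12.5

-12.5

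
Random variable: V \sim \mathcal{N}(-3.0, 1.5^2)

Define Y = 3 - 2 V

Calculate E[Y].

For Y = -2V + 3:
E[Y] = -2 * E[V] + 3
E[V] = -3.0 = -3
E[Y] = -2 * (-3) + 3 = 9

9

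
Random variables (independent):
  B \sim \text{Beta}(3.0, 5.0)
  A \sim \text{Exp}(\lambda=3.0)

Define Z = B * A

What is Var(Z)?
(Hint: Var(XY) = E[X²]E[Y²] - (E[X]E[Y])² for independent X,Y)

Var(XY) = E[X²]E[Y²] - (E[X]E[Y])²
E[B] = 0.375, Var(B) = 0.026041667
E[A] = 0.33333333, Var(A) = 0.11111111
E[B²] = 0.026041667 + 0.375² = 0.16666667
E[A²] = 0.11111111 + 0.33333333² = 0.22222222
Var(Z) = 0.16666667*0.22222222 - (0.375*0.33333333)²
= 0.037037037 - 0.015625 = 0.021412037

0.021412037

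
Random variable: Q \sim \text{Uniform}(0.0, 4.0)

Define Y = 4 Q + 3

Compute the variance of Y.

For Y = aQ + b: Var(Y) = a² * Var(Q)
Var(Q) = (4 - 0)^2/12 = 1.3333333
Var(Y) = 4² * 1.3333333 = 16 * 1.3333333 = 21.333333

21.333333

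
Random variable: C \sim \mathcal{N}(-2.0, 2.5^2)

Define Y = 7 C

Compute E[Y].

For Y = 7C:
E[Y] = 7 * E[C]
E[C] = -2.0 = -2
E[Y] = 7 * (-2) = -14

-14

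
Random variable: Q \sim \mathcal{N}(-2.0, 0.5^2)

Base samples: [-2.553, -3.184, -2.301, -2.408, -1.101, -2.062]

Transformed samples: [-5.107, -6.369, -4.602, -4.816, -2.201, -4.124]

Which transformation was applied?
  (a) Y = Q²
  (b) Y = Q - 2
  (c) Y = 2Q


Checking option (c) Y = 2Q:
  Q = -2.553 -> Y = -5.107 ✓
  Q = -3.184 -> Y = -6.369 ✓
  Q = -2.301 -> Y = -4.602 ✓
All samples match this transformation.

(c) 2Q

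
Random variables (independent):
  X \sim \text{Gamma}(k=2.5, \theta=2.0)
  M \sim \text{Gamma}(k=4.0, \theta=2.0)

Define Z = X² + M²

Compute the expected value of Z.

E[Z] = E[X²] + E[M²]
E[X²] = Var(X) + E[X]² = 10 + 25 = 35
E[M²] = Var(M) + E[M]² = 16 + 64 = 80
E[Z] = 35 + 80 = 115

115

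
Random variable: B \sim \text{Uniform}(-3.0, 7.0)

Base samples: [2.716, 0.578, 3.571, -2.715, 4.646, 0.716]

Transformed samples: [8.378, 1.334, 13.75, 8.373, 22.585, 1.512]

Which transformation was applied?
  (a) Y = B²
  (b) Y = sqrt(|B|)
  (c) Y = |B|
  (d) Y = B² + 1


Checking option (d) Y = B² + 1:
  B = 2.716 -> Y = 8.378 ✓
  B = 0.578 -> Y = 1.334 ✓
  B = 3.571 -> Y = 13.75 ✓
All samples match this transformation.

(d) B² + 1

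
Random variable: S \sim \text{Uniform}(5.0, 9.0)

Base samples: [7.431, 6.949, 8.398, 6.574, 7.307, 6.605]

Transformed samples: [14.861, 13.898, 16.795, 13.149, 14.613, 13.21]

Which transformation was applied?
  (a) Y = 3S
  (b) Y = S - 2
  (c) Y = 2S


Checking option (c) Y = 2S:
  S = 7.431 -> Y = 14.861 ✓
  S = 6.949 -> Y = 13.898 ✓
  S = 8.398 -> Y = 16.795 ✓
All samples match this transformation.

(c) 2S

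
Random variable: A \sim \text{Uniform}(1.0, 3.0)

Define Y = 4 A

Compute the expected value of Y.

For Y = 4A:
E[Y] = 4 * E[A]
E[A] = (1 + 3)/2 = 2
E[Y] = 4 * 2 = 8

8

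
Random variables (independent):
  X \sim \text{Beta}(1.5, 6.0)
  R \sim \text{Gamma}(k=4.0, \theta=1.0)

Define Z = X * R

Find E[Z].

For independent RVs: E[XY] = E[X]*E[Y]
E[X] = 0.2
E[R] = 4
E[Z] = 0.2 * 4 = 0.8

0.8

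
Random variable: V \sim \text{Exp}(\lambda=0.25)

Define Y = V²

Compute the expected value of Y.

Using E[X²] = Var(X) + (E[X])²:
E[V] = 4
Var(V) = 1/0.25^2 = 16
E[V²] = 16 + 4² = 16 + 16 = 32

32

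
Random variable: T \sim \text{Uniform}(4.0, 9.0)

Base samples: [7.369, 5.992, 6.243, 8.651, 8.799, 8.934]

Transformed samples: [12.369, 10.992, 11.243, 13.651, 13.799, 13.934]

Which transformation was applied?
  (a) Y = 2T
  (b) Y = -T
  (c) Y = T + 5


Checking option (c) Y = T + 5:
  T = 7.369 -> Y = 12.369 ✓
  T = 5.992 -> Y = 10.992 ✓
  T = 6.243 -> Y = 11.243 ✓
All samples match this transformation.

(c) T + 5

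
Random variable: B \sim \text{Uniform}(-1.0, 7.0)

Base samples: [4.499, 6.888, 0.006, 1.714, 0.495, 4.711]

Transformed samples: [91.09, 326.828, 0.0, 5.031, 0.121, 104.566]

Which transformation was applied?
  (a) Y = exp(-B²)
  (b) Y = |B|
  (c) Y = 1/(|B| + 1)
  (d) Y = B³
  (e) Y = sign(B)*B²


Checking option (d) Y = B³:
  B = 4.499 -> Y = 91.09 ✓
  B = 6.888 -> Y = 326.828 ✓
  B = 0.006 -> Y = 0.0 ✓
All samples match this transformation.

(d) B³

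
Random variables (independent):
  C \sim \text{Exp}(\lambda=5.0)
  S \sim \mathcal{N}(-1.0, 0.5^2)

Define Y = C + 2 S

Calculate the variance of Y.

For independent RVs: Var(aX + bY) = a²Var(X) + b²Var(Y)
Var(C) = 0.04
Var(S) = 0.25
Var(Y) = 1²*0.04 + 2²*0.25
= 1*0.04 + 4*0.25 = 1.04

1.04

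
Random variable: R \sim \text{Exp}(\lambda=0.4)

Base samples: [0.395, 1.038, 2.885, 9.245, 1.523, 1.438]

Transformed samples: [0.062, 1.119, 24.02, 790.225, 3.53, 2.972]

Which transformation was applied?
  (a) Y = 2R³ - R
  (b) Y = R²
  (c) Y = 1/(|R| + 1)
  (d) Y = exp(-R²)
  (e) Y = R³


Checking option (e) Y = R³:
  R = 0.395 -> Y = 0.062 ✓
  R = 1.038 -> Y = 1.119 ✓
  R = 2.885 -> Y = 24.02 ✓
All samples match this transformation.

(e) R³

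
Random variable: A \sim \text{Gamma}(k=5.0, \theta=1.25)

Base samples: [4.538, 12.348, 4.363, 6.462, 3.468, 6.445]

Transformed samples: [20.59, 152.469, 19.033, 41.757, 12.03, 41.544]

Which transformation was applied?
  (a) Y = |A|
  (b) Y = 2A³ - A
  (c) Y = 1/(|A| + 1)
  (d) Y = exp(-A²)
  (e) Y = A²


Checking option (e) Y = A²:
  A = 4.538 -> Y = 20.59 ✓
  A = 12.348 -> Y = 152.469 ✓
  A = 4.363 -> Y = 19.033 ✓
All samples match this transformation.

(e) A²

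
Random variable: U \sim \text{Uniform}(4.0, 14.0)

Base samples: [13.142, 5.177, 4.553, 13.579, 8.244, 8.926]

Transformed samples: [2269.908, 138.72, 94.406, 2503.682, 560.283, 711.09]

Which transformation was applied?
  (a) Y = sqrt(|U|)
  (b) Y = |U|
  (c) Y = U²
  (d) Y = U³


Checking option (d) Y = U³:
  U = 13.142 -> Y = 2269.908 ✓
  U = 5.177 -> Y = 138.72 ✓
  U = 4.553 -> Y = 94.406 ✓
All samples match this transformation.

(d) U³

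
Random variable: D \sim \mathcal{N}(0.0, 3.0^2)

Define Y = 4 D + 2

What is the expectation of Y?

For Y = 4D + 2:
E[Y] = 4 * E[D] + 2
E[D] = 0.0 = 0
E[Y] = 4 * 0 + 2 = 2

2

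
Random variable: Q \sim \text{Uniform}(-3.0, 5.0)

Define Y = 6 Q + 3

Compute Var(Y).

For Y = aQ + b: Var(Y) = a² * Var(Q)
Var(Q) = (5 + 3)^2/12 = 5.3333333
Var(Y) = 6² * 5.3333333 = 36 * 5.3333333 = 192

192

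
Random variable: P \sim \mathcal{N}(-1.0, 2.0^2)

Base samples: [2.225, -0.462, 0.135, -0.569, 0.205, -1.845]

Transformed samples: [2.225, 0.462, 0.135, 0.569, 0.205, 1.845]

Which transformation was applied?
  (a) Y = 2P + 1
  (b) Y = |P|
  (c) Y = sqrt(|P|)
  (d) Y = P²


Checking option (b) Y = |P|:
  P = 2.225 -> Y = 2.225 ✓
  P = -0.462 -> Y = 0.462 ✓
  P = 0.135 -> Y = 0.135 ✓
All samples match this transformation.

(b) |P|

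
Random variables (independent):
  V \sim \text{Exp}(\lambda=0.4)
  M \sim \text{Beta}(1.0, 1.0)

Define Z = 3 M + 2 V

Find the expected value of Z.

E[Z] = 2*E[V] + 3*E[M]
E[V] = 2.5
E[M] = 0.5
E[Z] = 2*2.5 + 3*0.5 = 6.5

6.5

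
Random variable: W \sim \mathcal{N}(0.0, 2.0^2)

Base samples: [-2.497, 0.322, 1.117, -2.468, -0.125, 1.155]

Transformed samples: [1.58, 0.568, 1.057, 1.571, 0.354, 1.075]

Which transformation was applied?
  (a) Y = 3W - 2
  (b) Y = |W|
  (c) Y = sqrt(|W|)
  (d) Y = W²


Checking option (c) Y = sqrt(|W|):
  W = -2.497 -> Y = 1.58 ✓
  W = 0.322 -> Y = 0.568 ✓
  W = 1.117 -> Y = 1.057 ✓
All samples match this transformation.

(c) sqrt(|W|)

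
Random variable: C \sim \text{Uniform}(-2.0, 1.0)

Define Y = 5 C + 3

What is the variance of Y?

For Y = aC + b: Var(Y) = a² * Var(C)
Var(C) = (1 + 2)^2/12 = 0.75
Var(Y) = 5² * 0.75 = 25 * 0.75 = 18.75

18.75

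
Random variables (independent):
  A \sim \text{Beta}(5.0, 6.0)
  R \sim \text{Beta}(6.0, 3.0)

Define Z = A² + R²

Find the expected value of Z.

E[Z] = E[A²] + E[R²]
E[A²] = Var(A) + E[A]² = 0.020661157 + 0.20661157 = 0.22727273
E[R²] = Var(R) + E[R]² = 0.022222222 + 0.44444444 = 0.46666667
E[Z] = 0.22727273 + 0.46666667 = 0.69393939

0.69393939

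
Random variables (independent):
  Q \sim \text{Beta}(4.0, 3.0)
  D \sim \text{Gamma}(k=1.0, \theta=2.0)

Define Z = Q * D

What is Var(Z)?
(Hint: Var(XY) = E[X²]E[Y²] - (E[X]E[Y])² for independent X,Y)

Var(XY) = E[X²]E[Y²] - (E[X]E[Y])²
E[Q] = 0.57142857, Var(Q) = 0.030612245
E[D] = 2, Var(D) = 4
E[Q²] = 0.030612245 + 0.57142857² = 0.35714286
E[D²] = 4 + 2² = 8
Var(Z) = 0.35714286*8 - (0.57142857*2)²
= 2.8571429 - 1.3061224 = 1.5510204

1.5510204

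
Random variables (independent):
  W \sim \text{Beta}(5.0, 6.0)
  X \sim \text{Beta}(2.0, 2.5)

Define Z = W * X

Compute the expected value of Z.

For independent RVs: E[XY] = E[X]*E[Y]
E[W] = 0.45454545
E[X] = 0.44444444
E[Z] = 0.45454545 * 0.44444444 = 0.2020202

0.2020202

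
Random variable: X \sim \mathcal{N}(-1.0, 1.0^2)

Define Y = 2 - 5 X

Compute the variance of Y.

For Y = aX + b: Var(Y) = a² * Var(X)
Var(X) = 1.0^2 = 1
Var(Y) = (-5)² * 1 = 25 * 1 = 25

25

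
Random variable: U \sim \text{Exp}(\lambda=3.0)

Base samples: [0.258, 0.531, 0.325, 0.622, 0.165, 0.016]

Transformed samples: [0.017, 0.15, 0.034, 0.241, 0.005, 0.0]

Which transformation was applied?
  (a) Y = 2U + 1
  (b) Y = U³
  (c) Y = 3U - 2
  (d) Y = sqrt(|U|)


Checking option (b) Y = U³:
  U = 0.258 -> Y = 0.017 ✓
  U = 0.531 -> Y = 0.15 ✓
  U = 0.325 -> Y = 0.034 ✓
All samples match this transformation.

(b) U³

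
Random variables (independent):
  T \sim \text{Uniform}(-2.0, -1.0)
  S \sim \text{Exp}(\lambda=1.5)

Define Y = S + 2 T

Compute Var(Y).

For independent RVs: Var(aX + bY) = a²Var(X) + b²Var(Y)
Var(T) = 0.083333333
Var(S) = 0.44444444
Var(Y) = 2²*0.083333333 + 1²*0.44444444
= 4*0.083333333 + 1*0.44444444 = 0.77777778

0.77777778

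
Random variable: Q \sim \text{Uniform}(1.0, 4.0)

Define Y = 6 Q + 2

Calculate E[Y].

For Y = 6Q + 2:
E[Y] = 6 * E[Q] + 2
E[Q] = (1 + 4)/2 = 2.5
E[Y] = 6 * 2.5 + 2 = 17

17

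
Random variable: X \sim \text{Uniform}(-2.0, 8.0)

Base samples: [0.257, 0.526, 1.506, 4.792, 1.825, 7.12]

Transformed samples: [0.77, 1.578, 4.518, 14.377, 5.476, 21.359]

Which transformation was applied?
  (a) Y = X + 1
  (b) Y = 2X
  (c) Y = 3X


Checking option (c) Y = 3X:
  X = 0.257 -> Y = 0.77 ✓
  X = 0.526 -> Y = 1.578 ✓
  X = 1.506 -> Y = 4.518 ✓
All samples match this transformation.

(c) 3X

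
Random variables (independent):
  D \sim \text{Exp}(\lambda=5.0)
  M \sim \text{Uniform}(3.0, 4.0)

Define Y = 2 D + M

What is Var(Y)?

For independent RVs: Var(aX + bY) = a²Var(X) + b²Var(Y)
Var(D) = 0.04
Var(M) = 0.083333333
Var(Y) = 2²*0.04 + 1²*0.083333333
= 4*0.04 + 1*0.083333333 = 0.24333333

0.24333333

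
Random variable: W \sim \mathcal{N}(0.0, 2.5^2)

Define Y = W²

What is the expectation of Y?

Using E[X²] = Var(X) + (E[X])²:
E[W] = 0
Var(W) = 2.5^2 = 6.25
E[W²] = 6.25 + 0² = 6.25 + 0 = 6.25

6.25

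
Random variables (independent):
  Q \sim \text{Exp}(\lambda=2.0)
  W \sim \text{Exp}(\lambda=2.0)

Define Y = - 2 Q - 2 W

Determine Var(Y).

For independent RVs: Var(aX + bY) = a²Var(X) + b²Var(Y)
Var(Q) = 0.25
Var(W) = 0.25
Var(Y) = (-2)²*0.25 + (-2)²*0.25
= 4*0.25 + 4*0.25 = 2

2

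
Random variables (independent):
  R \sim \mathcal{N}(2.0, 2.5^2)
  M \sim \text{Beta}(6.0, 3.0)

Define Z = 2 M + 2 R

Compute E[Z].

E[Z] = 2*E[R] + 2*E[M]
E[R] = 2
E[M] = 0.66666667
E[Z] = 2*2 + 2*0.66666667 = 5.3333333

5.3333333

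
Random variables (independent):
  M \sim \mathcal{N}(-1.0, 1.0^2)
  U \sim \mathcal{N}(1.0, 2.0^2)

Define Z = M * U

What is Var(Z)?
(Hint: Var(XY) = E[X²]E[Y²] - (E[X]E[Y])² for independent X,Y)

Var(XY) = E[X²]E[Y²] - (E[X]E[Y])²
E[M] = -1, Var(M) = 1
E[U] = 1, Var(U) = 4
E[M²] = 1 + (-1)² = 2
E[U²] = 4 + 1² = 5
Var(Z) = 2*5 - (-1*1)²
= 10 - 1 = 9

9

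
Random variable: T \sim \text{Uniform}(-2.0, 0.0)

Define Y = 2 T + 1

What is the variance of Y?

For Y = aT + b: Var(Y) = a² * Var(T)
Var(T) = (0 + 2)^2/12 = 0.33333333
Var(Y) = 2² * 0.33333333 = 4 * 0.33333333 = 1.3333333

1.3333333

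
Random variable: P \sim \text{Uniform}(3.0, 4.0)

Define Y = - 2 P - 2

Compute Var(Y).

For Y = aP + b: Var(Y) = a² * Var(P)
Var(P) = (4 - 3)^2/12 = 0.083333333
Var(Y) = (-2)² * 0.083333333 = 4 * 0.083333333 = 0.33333333

0.33333333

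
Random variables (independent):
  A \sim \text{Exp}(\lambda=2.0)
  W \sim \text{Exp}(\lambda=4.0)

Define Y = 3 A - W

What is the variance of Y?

For independent RVs: Var(aX + bY) = a²Var(X) + b²Var(Y)
Var(A) = 0.25
Var(W) = 0.0625
Var(Y) = 3²*0.25 + (-1)²*0.0625
= 9*0.25 + 1*0.0625 = 2.3125

2.3125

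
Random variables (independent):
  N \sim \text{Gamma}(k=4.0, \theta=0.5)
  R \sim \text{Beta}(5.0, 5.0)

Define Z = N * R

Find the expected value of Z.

For independent RVs: E[XY] = E[X]*E[Y]
E[N] = 2
E[R] = 0.5
E[Z] = 2 * 0.5 = 1

1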